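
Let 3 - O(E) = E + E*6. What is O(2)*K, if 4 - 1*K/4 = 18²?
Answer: 14080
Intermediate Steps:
O(E) = 3 - 7*E (O(E) = 3 - (E + E*6) = 3 - (E + 6*E) = 3 - 7*E)
K = -1280 (K = 16 - 4*18² = 16 - 4*324 = 16 - 1296 = -1280)
O(2)*K = (3 - 7*2)*(-1280) = (3 - 14)*(-1280) = -11*(-1280) = 14080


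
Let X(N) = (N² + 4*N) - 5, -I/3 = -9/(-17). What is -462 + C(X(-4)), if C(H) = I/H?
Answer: -39243/85 ≈ -461.68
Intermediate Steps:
I = -27/17 (I = -(-27)/(-17) = -(-27)*(-1)/17 = -3*9/17 = -27/17 ≈ -1.5882)
X(N) = -5 + N² + 4*N
C(H) = -27/(17*H)
-462 + C(X(-4)) = -462 - 27/(17*(-5 + (-4)² + 4*(-4))) = -462 - 27/(17*(-5 + 16 - 16)) = -462 - 27/17/(-5) = -462 - 27/17*(-⅕) = -462 + 27/85 = -39243/85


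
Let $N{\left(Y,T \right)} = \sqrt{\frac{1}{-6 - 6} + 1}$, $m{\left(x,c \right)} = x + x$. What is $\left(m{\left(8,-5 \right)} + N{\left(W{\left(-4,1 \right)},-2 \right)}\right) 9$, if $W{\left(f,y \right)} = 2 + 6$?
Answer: $144 + \frac{3 \sqrt{33}}{2} \approx 152.62$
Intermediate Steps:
$W{\left(f,y \right)} = 8$
$m{\left(x,c \right)} = 2 x$
$N{\left(Y,T \right)} = \frac{\sqrt{33}}{6}$ ($N{\left(Y,T \right)} = \sqrt{\frac{1}{-12} + 1} = \sqrt{- \frac{1}{12} + 1} = \sqrt{\frac{11}{12}} = \frac{\sqrt{33}}{6}$)
$\left(m{\left(8,-5 \right)} + N{\left(W{\left(-4,1 \right)},-2 \right)}\right) 9 = \left(2 \cdot 8 + \frac{\sqrt{33}}{6}\right) 9 = \left(16 + \frac{\sqrt{33}}{6}\right) 9 = 144 + \frac{3 \sqrt{33}}{2}$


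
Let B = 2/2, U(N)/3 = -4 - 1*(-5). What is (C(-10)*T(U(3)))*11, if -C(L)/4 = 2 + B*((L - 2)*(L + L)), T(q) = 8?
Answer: -85184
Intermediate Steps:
U(N) = 3 (U(N) = 3*(-4 - 1*(-5)) = 3*(-4 + 5) = 3*1 = 3)
B = 1 (B = 2*(1/2) = 1)
C(L) = -8 - 8*L*(-2 + L) (C(L) = -4*(2 + 1*((L - 2)*(L + L))) = -4*(2 + 1*((-2 + L)*(2*L))) = -4*(2 + 1*(2*L*(-2 + L))) = -4*(2 + 2*L*(-2 + L)) = -8 - 8*L*(-2 + L))
(C(-10)*T(U(3)))*11 = ((-8 - 8*(-10)**2 + 16*(-10))*8)*11 = ((-8 - 8*100 - 160)*8)*11 = ((-8 - 800 - 160)*8)*11 = -968*8*11 = -7744*11 = -85184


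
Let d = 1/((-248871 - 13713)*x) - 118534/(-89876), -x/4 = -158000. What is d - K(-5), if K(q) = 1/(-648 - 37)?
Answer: 674480364138752147/510845590995264000 ≈ 1.3203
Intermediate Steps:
x = 632000 (x = -4*(-158000) = 632000)
K(q) = -1/685 (K(q) = 1/(-685) = -1/685)
d = 4917770833225531/3728799934272000 (d = 1/(-248871 - 13713*632000) - 118534/(-89876) = (1/632000)/(-262584) - 118534*(-1/89876) = -1/262584*1/632000 + 59267/44938 = -1/165953088000 + 59267/44938 = 4917770833225531/3728799934272000 ≈ 1.3189)
d - K(-5) = 4917770833225531/3728799934272000 - 1*(-1/685) = 4917770833225531/3728799934272000 + 1/685 = 674480364138752147/510845590995264000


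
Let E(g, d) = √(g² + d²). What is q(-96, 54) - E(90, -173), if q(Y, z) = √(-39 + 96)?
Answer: √57 - √38029 ≈ -187.46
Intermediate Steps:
q(Y, z) = √57
E(g, d) = √(d² + g²)
q(-96, 54) - E(90, -173) = √57 - √((-173)² + 90²) = √57 - √(29929 + 8100) = √57 - √38029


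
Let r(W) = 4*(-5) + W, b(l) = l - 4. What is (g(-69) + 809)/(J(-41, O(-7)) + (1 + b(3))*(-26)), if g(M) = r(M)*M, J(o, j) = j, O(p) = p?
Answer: -6950/7 ≈ -992.86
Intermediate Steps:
b(l) = -4 + l
r(W) = -20 + W
g(M) = M*(-20 + M) (g(M) = (-20 + M)*M = M*(-20 + M))
(g(-69) + 809)/(J(-41, O(-7)) + (1 + b(3))*(-26)) = (-69*(-20 - 69) + 809)/(-7 + (1 + (-4 + 3))*(-26)) = (-69*(-89) + 809)/(-7 + (1 - 1)*(-26)) = (6141 + 809)/(-7 + 0*(-26)) = 6950/(-7 + 0) = 6950/(-7) = 6950*(-⅐) = -6950/7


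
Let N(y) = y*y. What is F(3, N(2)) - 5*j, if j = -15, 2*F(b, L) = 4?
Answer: 77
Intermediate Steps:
N(y) = y²
F(b, L) = 2 (F(b, L) = (½)*4 = 2)
F(3, N(2)) - 5*j = 2 - 5*(-15) = 2 + 75 = 77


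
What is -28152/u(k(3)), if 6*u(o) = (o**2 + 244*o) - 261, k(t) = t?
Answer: -3519/10 ≈ -351.90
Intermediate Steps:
u(o) = -87/2 + o**2/6 + 122*o/3 (u(o) = ((o**2 + 244*o) - 261)/6 = (-261 + o**2 + 244*o)/6 = -87/2 + o**2/6 + 122*o/3)
-28152/u(k(3)) = -28152/(-87/2 + (1/6)*3**2 + (122/3)*3) = -28152/(-87/2 + (1/6)*9 + 122) = -28152/(-87/2 + 3/2 + 122) = -28152/80 = -28152*1/80 = -3519/10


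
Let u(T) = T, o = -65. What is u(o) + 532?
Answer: 467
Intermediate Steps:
u(o) + 532 = -65 + 532 = 467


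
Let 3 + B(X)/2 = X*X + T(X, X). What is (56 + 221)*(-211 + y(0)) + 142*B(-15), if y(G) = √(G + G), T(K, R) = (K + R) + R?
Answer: -8179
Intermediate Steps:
T(K, R) = K + 2*R
y(G) = √2*√G (y(G) = √(2*G) = √2*√G)
B(X) = -6 + 2*X² + 6*X (B(X) = -6 + 2*(X*X + (X + 2*X)) = -6 + 2*(X² + 3*X) = -6 + (2*X² + 6*X) = -6 + 2*X² + 6*X)
(56 + 221)*(-211 + y(0)) + 142*B(-15) = (56 + 221)*(-211 + √2*√0) + 142*(-6 + 2*(-15)² + 6*(-15)) = 277*(-211 + √2*0) + 142*(-6 + 2*225 - 90) = 277*(-211 + 0) + 142*(-6 + 450 - 90) = 277*(-211) + 142*354 = -58447 + 50268 = -8179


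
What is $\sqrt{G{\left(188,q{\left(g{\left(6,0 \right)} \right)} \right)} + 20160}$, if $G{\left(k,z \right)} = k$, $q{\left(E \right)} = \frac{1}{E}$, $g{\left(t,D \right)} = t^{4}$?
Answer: $2 \sqrt{5087} \approx 142.65$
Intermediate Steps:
$\sqrt{G{\left(188,q{\left(g{\left(6,0 \right)} \right)} \right)} + 20160} = \sqrt{188 + 20160} = \sqrt{20348} = 2 \sqrt{5087}$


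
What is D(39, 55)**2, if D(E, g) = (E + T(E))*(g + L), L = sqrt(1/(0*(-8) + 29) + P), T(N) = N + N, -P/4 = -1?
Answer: 1202469138/29 + 4517370*sqrt(377)/29 ≈ 4.4489e+7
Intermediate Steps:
P = 4 (P = -4*(-1) = 4)
T(N) = 2*N
L = 3*sqrt(377)/29 (L = sqrt(1/(0*(-8) + 29) + 4) = sqrt(1/(0 + 29) + 4) = sqrt(1/29 + 4) = sqrt(117/29) = 3*sqrt(377)/29 ≈ 2.0086)
D(E, g) = 3*E*(g + 3*sqrt(377)/29) (D(E, g) = (E + 2*E)*(g + 3*sqrt(377)/29) = (3*E)*(g + 3*sqrt(377)/29) = 3*E*(g + 3*sqrt(377)/29))
D(39, 55)**2 = ((3/29)*39*(3*sqrt(377) + 29*55))**2 = ((3/29)*39*(3*sqrt(377) + 1595))**2 = ((3/29)*39*(1595 + 3*sqrt(377)))**2 = (6435 + 351*sqrt(377)/29)**2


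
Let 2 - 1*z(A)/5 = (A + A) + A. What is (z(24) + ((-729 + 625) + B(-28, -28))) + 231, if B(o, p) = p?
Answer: -251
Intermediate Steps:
z(A) = 10 - 15*A (z(A) = 10 - 5*((A + A) + A) = 10 - 5*(2*A + A) = 10 - 15*A)
(z(24) + ((-729 + 625) + B(-28, -28))) + 231 = ((10 - 15*24) + ((-729 + 625) - 28)) + 231 = ((10 - 360) + (-104 - 28)) + 231 = (-350 - 132) + 231 = -482 + 231 = -251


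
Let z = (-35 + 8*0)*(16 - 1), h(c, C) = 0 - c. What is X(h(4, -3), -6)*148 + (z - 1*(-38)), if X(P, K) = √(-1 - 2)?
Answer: -487 + 148*I*√3 ≈ -487.0 + 256.34*I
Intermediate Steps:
h(c, C) = -c
z = -525 (z = (-35 + 0)*15 = -35*15 = -525)
X(P, K) = I*√3 (X(P, K) = √(-3) = I*√3)
X(h(4, -3), -6)*148 + (z - 1*(-38)) = (I*√3)*148 + (-525 - 1*(-38)) = 148*I*√3 + (-525 + 38) = 148*I*√3 - 487 = -487 + 148*I*√3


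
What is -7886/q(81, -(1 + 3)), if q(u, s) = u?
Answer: -7886/81 ≈ -97.358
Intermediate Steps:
-7886/q(81, -(1 + 3)) = -7886/81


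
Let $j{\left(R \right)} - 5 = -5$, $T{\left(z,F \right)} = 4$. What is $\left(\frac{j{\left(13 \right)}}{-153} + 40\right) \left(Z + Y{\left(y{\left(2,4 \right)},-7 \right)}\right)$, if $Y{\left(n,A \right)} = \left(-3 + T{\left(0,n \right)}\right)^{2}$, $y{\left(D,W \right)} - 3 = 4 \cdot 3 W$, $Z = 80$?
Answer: $3240$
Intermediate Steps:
$y{\left(D,W \right)} = 3 + 12 W$ ($y{\left(D,W \right)} = 3 + 4 \cdot 3 W = 3 + 12 W$)
$j{\left(R \right)} = 0$ ($j{\left(R \right)} = 5 - 5 = 0$)
$Y{\left(n,A \right)} = 1$ ($Y{\left(n,A \right)} = \left(-3 + 4\right)^{2} = 1^{2} = 1$)
$\left(\frac{j{\left(13 \right)}}{-153} + 40\right) \left(Z + Y{\left(y{\left(2,4 \right)},-7 \right)}\right) = \left(\frac{0}{-153} + 40\right) \left(80 + 1\right) = \left(0 \left(- \frac{1}{153}\right) + 40\right) 81 = \left(0 + 40\right) 81 = 40 \cdot 81 = 3240$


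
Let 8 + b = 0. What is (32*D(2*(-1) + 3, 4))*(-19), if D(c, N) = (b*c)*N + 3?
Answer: 17632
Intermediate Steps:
b = -8 (b = -8 + 0 = -8)
D(c, N) = 3 - 8*N*c (D(c, N) = (-8*c)*N + 3 = -8*N*c + 3 = 3 - 8*N*c)
(32*D(2*(-1) + 3, 4))*(-19) = (32*(3 - 8*4*(2*(-1) + 3)))*(-19) = (32*(3 - 8*4*(-2 + 3)))*(-19) = (32*(3 - 8*4*1))*(-19) = (32*(3 - 32))*(-19) = (32*(-29))*(-19) = -928*(-19) = 17632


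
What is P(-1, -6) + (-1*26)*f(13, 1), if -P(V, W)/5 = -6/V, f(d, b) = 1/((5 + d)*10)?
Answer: -2713/90 ≈ -30.144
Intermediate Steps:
f(d, b) = 1/(10*(5 + d)) (f(d, b) = (⅒)/(5 + d) = 1/(10*(5 + d)))
P(V, W) = 30/V (P(V, W) = -(-30)/V = 30/V)
P(-1, -6) + (-1*26)*f(13, 1) = 30/(-1) + (-1*26)*(1/(10*(5 + 13))) = 30*(-1) - 13/(5*18) = -30 - 13/(5*18) = -30 - 26*1/180 = -30 - 13/90 = -2713/90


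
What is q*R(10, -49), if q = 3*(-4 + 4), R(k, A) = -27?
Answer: 0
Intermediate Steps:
q = 0 (q = 3*0 = 0)
q*R(10, -49) = 0*(-27) = 0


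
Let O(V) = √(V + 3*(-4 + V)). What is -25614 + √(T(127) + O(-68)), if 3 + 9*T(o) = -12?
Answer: -25614 + √(-15 + 18*I*√71)/3 ≈ -25611.0 + 3.0497*I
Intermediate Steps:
T(o) = -5/3 (T(o) = -⅓ + (⅑)*(-12) = -⅓ - 4/3 = -5/3)
O(V) = √(-12 + 4*V) (O(V) = √(V + (-12 + 3*V)) = √(-12 + 4*V))
-25614 + √(T(127) + O(-68)) = -25614 + √(-5/3 + 2*√(-3 - 68)) = -25614 + √(-5/3 + 2*√(-71)) = -25614 + √(-5/3 + 2*(I*√71)) = -25614 + √(-5/3 + 2*I*√71)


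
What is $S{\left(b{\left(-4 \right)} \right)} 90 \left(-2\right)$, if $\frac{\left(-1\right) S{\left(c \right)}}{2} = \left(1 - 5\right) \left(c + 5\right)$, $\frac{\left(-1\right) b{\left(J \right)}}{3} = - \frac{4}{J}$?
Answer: $-2880$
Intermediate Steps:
$b{\left(J \right)} = \frac{12}{J}$ ($b{\left(J \right)} = - 3 \left(- \frac{4}{J}\right) = \frac{12}{J}$)
$S{\left(c \right)} = 40 + 8 c$ ($S{\left(c \right)} = - 2 \left(1 - 5\right) \left(c + 5\right) = - 2 \left(- 4 \left(5 + c\right)\right) = - 2 \left(-20 - 4 c\right) = 40 + 8 c$)
$S{\left(b{\left(-4 \right)} \right)} 90 \left(-2\right) = \left(40 + 8 \frac{12}{-4}\right) 90 \left(-2\right) = \left(40 + 8 \cdot 12 \left(- \frac{1}{4}\right)\right) 90 \left(-2\right) = \left(40 + 8 \left(-3\right)\right) 90 \left(-2\right) = \left(40 - 24\right) 90 \left(-2\right) = 16 \cdot 90 \left(-2\right) = 1440 \left(-2\right) = -2880$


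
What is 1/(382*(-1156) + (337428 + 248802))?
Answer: 1/144638 ≈ 6.9138e-6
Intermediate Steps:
1/(382*(-1156) + (337428 + 248802)) = 1/(-441592 + 586230) = 1/144638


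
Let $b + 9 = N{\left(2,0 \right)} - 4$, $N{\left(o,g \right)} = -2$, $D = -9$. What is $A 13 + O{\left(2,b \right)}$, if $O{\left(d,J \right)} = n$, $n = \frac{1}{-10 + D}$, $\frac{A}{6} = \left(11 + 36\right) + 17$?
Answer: $\frac{94847}{19} \approx 4991.9$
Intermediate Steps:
$A = 384$ ($A = 6 \left(\left(11 + 36\right) + 17\right) = 6 \left(47 + 17\right) = 6 \cdot 64 = 384$)
$b = -15$ ($b = -9 - 6 = -15$)
$n = - \frac{1}{19}$ ($n = \frac{1}{-10 - 9} = \frac{1}{-19} = - \frac{1}{19} \approx -0.052632$)
$O{\left(d,J \right)} = - \frac{1}{19}$
$A 13 + O{\left(2,b \right)} = 384 \cdot 13 - \frac{1}{19} = 4992 - \frac{1}{19} = \frac{94847}{19}$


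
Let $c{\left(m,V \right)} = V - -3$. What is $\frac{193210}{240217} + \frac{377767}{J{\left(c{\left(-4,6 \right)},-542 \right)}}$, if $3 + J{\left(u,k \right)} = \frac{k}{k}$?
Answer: $- \frac{90745669019}{480434} \approx -1.8888 \cdot 10^{5}$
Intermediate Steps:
$c{\left(m,V \right)} = 3 + V$ ($c{\left(m,V \right)} = V + 3 = 3 + V$)
$J{\left(u,k \right)} = -2$ ($J{\left(u,k \right)} = -3 + \frac{k}{k} = -3 + 1 = -2$)
$\frac{193210}{240217} + \frac{377767}{J{\left(c{\left(-4,6 \right)},-542 \right)}} = \frac{193210}{240217} + \frac{377767}{-2} = 193210 \cdot \frac{1}{240217} + 377767 \left(- \frac{1}{2}\right) = \frac{193210}{240217} - \frac{377767}{2} = - \frac{90745669019}{480434}$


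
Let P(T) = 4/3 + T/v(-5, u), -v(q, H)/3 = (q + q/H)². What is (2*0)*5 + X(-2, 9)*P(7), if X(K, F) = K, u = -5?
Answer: -19/8 ≈ -2.3750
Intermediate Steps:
v(q, H) = -3*(q + q/H)²
P(T) = 4/3 - T/48 (P(T) = 4/3 + T/((-3*(-5)²*(1 - 5)²/(-5)²)) = 4*(⅓) + T/((-3*1/25*25*(-4)²)) = 4/3 + T/((-3*1/25*25*16)) = 4/3 + T/(-48) = 4/3 + T*(-1/48) = 4/3 - T/48)
(2*0)*5 + X(-2, 9)*P(7) = (2*0)*5 - 2*(4/3 - 1/48*7) = 0*5 - 2*(4/3 - 7/48) = 0 - 2*19/16 = 0 - 19/8 = -19/8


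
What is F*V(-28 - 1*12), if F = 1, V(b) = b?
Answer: -40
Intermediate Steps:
F*V(-28 - 1*12) = 1*(-28 - 1*12) = 1*(-28 - 12) = 1*(-40) = -40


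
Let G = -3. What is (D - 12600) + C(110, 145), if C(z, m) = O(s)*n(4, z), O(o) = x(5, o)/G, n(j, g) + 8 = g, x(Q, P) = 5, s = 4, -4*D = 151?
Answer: -51231/4 ≈ -12808.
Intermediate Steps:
D = -151/4 (D = -¼*151 = -151/4 ≈ -37.750)
n(j, g) = -8 + g
O(o) = -5/3 (O(o) = 5/(-3) = 5*(-⅓) = -5/3)
C(z, m) = 40/3 - 5*z/3 (C(z, m) = -5*(-8 + z)/3 = 40/3 - 5*z/3)
(D - 12600) + C(110, 145) = (-151/4 - 12600) + (40/3 - 5/3*110) = -50551/4 + (40/3 - 550/3) = -50551/4 - 170 = -51231/4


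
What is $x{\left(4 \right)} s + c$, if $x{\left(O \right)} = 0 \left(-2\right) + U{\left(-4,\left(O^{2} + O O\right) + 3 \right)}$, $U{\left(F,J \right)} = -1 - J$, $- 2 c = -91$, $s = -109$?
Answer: $\frac{7939}{2} \approx 3969.5$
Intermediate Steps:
$c = \frac{91}{2}$ ($c = \left(- \frac{1}{2}\right) \left(-91\right) = \frac{91}{2} \approx 45.5$)
$x{\left(O \right)} = -4 - 2 O^{2}$ ($x{\left(O \right)} = 0 \left(-2\right) - \left(4 + O^{2} + O O\right) = 0 - \left(4 + 2 O^{2}\right) = -4 - 2 O^{2}$)
$x{\left(4 \right)} s + c = \left(-4 - 2 \cdot 4^{2}\right) \left(-109\right) + \frac{91}{2} = \left(-4 - 32\right) \left(-109\right) + \frac{91}{2} = \left(-36\right) \left(-109\right) + \frac{91}{2} = 3924 + \frac{91}{2} = \frac{7939}{2}$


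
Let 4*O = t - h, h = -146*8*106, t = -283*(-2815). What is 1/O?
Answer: 4/920453 ≈ 4.3457e-6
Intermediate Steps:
t = 796645
h = -123808 (h = -1168*106 = -123808)
O = 920453/4 (O = (796645 - 1*(-123808))/4 = (796645 + 123808)/4 = (¼)*920453 = 920453/4 ≈ 2.3011e+5)
1/O = 1/(920453/4) = 4/920453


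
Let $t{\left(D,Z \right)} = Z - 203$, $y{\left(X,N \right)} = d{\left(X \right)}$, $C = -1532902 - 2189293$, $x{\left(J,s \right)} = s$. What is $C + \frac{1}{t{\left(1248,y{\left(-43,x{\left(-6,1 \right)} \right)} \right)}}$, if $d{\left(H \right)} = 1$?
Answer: $- \frac{751883391}{202} \approx -3.7222 \cdot 10^{6}$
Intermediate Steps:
$C = -3722195$ ($C = -1532902 - 2189293 = -3722195$)
$y{\left(X,N \right)} = 1$
$t{\left(D,Z \right)} = -203 + Z$
$C + \frac{1}{t{\left(1248,y{\left(-43,x{\left(-6,1 \right)} \right)} \right)}} = -3722195 + \frac{1}{-203 + 1} = -3722195 + \frac{1}{-202} = -3722195 - \frac{1}{202} = - \frac{751883391}{202}$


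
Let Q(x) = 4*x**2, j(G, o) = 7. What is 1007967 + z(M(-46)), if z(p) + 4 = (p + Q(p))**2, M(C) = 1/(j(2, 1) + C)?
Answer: 2331862931908/2313441 ≈ 1.0080e+6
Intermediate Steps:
M(C) = 1/(7 + C)
z(p) = -4 + (p + 4*p**2)**2
1007967 + z(M(-46)) = 1007967 + (-4 + (1/(7 - 46))**2*(1 + 4/(7 - 46))**2) = 1007967 + (-4 + (1/(-39))**2*(1 + 4/(-39))**2) = 1007967 + (-4 + (-1/39)**2*(1 + 4*(-1/39))**2) = 1007967 + (-4 + (1 - 4/39)**2/1521) = 1007967 + (-4 + (35/39)**2/1521) = 1007967 + (-4 + (1/1521)*(1225/1521)) = 1007967 + (-4 + 1225/2313441) = 1007967 - 9252539/2313441 = 2331862931908/2313441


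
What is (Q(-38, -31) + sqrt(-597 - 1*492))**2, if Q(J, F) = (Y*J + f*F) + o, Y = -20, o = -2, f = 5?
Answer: 362520 + 39798*I ≈ 3.6252e+5 + 39798.0*I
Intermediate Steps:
Q(J, F) = -2 - 20*J + 5*F (Q(J, F) = (-20*J + 5*F) - 2 = -2 - 20*J + 5*F)
(Q(-38, -31) + sqrt(-597 - 1*492))**2 = ((-2 - 20*(-38) + 5*(-31)) + sqrt(-597 - 1*492))**2 = ((-2 + 760 - 155) + sqrt(-597 - 492))**2 = (603 + sqrt(-1089))**2 = (603 + 33*I)**2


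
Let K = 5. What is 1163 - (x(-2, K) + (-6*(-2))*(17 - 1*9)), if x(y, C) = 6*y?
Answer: 1079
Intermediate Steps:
1163 - (x(-2, K) + (-6*(-2))*(17 - 1*9)) = 1163 - (6*(-2) + (-6*(-2))*(17 - 1*9)) = 1163 - (-12 + 12*(17 - 9)) = 1163 - (-12 + 12*8) = 1163 - (-12 + 96) = 1163 - 1*84 = 1163 - 84 = 1079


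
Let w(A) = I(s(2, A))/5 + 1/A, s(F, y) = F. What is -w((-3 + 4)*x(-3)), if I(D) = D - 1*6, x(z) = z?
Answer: 17/15 ≈ 1.1333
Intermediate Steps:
I(D) = -6 + D (I(D) = D - 6 = -6 + D)
w(A) = -⅘ + 1/A (w(A) = (-6 + 2)/5 + 1/A = -4*⅕ + 1/A = -⅘ + 1/A)
-w((-3 + 4)*x(-3)) = -(-⅘ + 1/((-3 + 4)*(-3))) = -(-⅘ + 1/(1*(-3))) = -(-⅘ + 1/(-3)) = -(-⅘ - ⅓) = -1*(-17/15) = 17/15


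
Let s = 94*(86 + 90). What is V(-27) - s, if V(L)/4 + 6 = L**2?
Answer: -13652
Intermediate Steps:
V(L) = -24 + 4*L**2
s = 16544 (s = 94*176 = 16544)
V(-27) - s = (-24 + 4*(-27)**2) - 1*16544 = (-24 + 4*729) - 16544 = (-24 + 2916) - 16544 = 2892 - 16544 = -13652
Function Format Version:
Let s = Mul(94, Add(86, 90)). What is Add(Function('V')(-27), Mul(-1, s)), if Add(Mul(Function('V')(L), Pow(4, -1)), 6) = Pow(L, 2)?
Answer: -13652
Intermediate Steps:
Function('V')(L) = Add(-24, Mul(4, Pow(L, 2)))
s = 16544 (s = Mul(94, 176) = 16544)
Add(Function('V')(-27), Mul(-1, s)) = Add(Add(-24, Mul(4, Pow(-27, 2))), Mul(-1, 16544)) = Add(Add(-24, Mul(4, 729)), -16544) = Add(Add(-24, 2916), -16544) = Add(2892, -16544) = -13652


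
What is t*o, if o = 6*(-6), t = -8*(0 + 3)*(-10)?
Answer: -8640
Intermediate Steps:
t = 240 (t = -8*3*(-10) = -24*(-10) = 240)
o = -36
t*o = 240*(-36) = -8640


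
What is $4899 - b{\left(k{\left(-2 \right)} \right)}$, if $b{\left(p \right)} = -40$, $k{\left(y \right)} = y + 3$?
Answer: $4939$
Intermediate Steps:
$k{\left(y \right)} = 3 + y$
$4899 - b{\left(k{\left(-2 \right)} \right)} = 4899 - -40 = 4899 + 40 = 4939$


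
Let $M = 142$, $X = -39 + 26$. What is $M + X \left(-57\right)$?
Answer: $883$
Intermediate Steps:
$X = -13$
$M + X \left(-57\right) = 142 - -741 = 142 + 741 = 883$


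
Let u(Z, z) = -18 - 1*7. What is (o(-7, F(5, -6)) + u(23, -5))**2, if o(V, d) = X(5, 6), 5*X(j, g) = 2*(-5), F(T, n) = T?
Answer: 729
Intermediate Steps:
X(j, g) = -2 (X(j, g) = (2*(-5))/5 = (1/5)*(-10) = -2)
u(Z, z) = -25 (u(Z, z) = -18 - 7 = -25)
o(V, d) = -2
(o(-7, F(5, -6)) + u(23, -5))**2 = (-2 - 25)**2 = (-27)**2 = 729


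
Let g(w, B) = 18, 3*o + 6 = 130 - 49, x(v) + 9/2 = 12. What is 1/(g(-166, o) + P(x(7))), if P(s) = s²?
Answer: 4/297 ≈ 0.013468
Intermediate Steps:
x(v) = 15/2 (x(v) = -9/2 + 12 = 15/2)
o = 25 (o = -2 + (130 - 49)/3 = -2 + (⅓)*81 = -2 + 27 = 25)
1/(g(-166, o) + P(x(7))) = 1/(18 + (15/2)²) = 1/(18 + 225/4) = 1/(297/4) = 4/297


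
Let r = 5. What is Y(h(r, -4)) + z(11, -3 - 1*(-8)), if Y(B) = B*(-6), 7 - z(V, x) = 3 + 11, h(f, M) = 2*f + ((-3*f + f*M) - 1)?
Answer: 149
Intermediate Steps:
h(f, M) = -1 - f + M*f (h(f, M) = 2*f + ((-3*f + M*f) - 1) = 2*f + (-1 - 3*f + M*f) = -1 - f + M*f)
z(V, x) = -7 (z(V, x) = 7 - (3 + 11) = 7 - 1*14 = 7 - 14 = -7)
Y(B) = -6*B
Y(h(r, -4)) + z(11, -3 - 1*(-8)) = -6*(-1 - 1*5 - 4*5) - 7 = -6*(-1 - 5 - 20) - 7 = -6*(-26) - 7 = 156 - 7 = 149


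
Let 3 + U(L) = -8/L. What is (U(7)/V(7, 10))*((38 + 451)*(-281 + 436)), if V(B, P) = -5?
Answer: 439611/7 ≈ 62802.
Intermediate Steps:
U(L) = -3 - 8/L
(U(7)/V(7, 10))*((38 + 451)*(-281 + 436)) = ((-3 - 8/7)/(-5))*((38 + 451)*(-281 + 436)) = ((-3 - 8*⅐)*(-⅕))*(489*155) = ((-3 - 8/7)*(-⅕))*75795 = -29/7*(-⅕)*75795 = (29/35)*75795 = 439611/7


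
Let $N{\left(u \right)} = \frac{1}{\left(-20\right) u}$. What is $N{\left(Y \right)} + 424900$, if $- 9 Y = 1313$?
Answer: $\frac{11157874009}{26260} \approx 4.249 \cdot 10^{5}$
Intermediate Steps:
$Y = - \frac{1313}{9}$ ($Y = \left(- \frac{1}{9}\right) 1313 = - \frac{1313}{9} \approx -145.89$)
$N{\left(u \right)} = - \frac{1}{20 u}$
$N{\left(Y \right)} + 424900 = - \frac{1}{20 \left(- \frac{1313}{9}\right)} + 424900 = \left(- \frac{1}{20}\right) \left(- \frac{9}{1313}\right) + 424900 = \frac{9}{26260} + 424900 = \frac{11157874009}{26260}$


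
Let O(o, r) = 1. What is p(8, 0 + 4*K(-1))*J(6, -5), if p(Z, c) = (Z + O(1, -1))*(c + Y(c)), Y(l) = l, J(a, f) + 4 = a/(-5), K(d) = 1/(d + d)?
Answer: 936/5 ≈ 187.20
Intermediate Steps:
K(d) = 1/(2*d)
J(a, f) = -4 - a/5 (J(a, f) = -4 + a/(-5) = -4 + a*(-⅕) = -4 - a/5)
p(Z, c) = 2*c*(1 + Z) (p(Z, c) = (Z + 1)*(c + c) = (1 + Z)*(2*c) = 2*c*(1 + Z))
p(8, 0 + 4*K(-1))*J(6, -5) = (2*(0 + 4*((½)/(-1)))*(1 + 8))*(-4 - ⅕*6) = (2*(0 + 4*((½)*(-1)))*9)*(-4 - 6/5) = (2*(0 + 4*(-½))*9)*(-26/5) = (2*(0 - 2)*9)*(-26/5) = (2*(-2)*9)*(-26/5) = -36*(-26/5) = 936/5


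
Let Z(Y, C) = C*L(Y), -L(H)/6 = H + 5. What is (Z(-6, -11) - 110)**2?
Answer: 30976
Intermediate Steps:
L(H) = -30 - 6*H (L(H) = -6*(H + 5) = -6*(5 + H) = -30 - 6*H)
Z(Y, C) = C*(-30 - 6*Y)
(Z(-6, -11) - 110)**2 = (-6*(-11)*(5 - 6) - 110)**2 = (-6*(-11)*(-1) - 110)**2 = (-66 - 110)**2 = (-176)**2 = 30976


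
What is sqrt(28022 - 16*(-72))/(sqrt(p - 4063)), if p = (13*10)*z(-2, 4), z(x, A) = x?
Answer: -I*sqrt(126119202)/4323 ≈ -2.5978*I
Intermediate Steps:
p = -260 (p = (13*10)*(-2) = 130*(-2) = -260)
sqrt(28022 - 16*(-72))/(sqrt(p - 4063)) = sqrt(28022 - 16*(-72))/(sqrt(-260 - 4063)) = sqrt(28022 + 1152)/(sqrt(-4323)) = sqrt(29174)/((I*sqrt(4323))) = sqrt(29174)*(-I*sqrt(4323)/4323) = -I*sqrt(126119202)/4323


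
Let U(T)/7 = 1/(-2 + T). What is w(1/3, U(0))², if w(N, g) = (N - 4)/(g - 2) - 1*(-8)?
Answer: 676/9 ≈ 75.111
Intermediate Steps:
U(T) = 7/(-2 + T)
w(N, g) = 8 + (-4 + N)/(-2 + g) (w(N, g) = (-4 + N)/(-2 + g) + 8 = 8 + (-4 + N)/(-2 + g))
w(1/3, U(0))² = ((-20 + 1/3 + 8*(7/(-2 + 0)))/(-2 + 7/(-2 + 0)))² = ((-20 + ⅓ + 8*(7/(-2)))/(-2 + 7/(-2)))² = ((-20 + ⅓ + 8*(7*(-½)))/(-2 + 7*(-½)))² = ((-20 + ⅓ + 8*(-7/2))/(-2 - 7/2))² = ((-20 + ⅓ - 28)/(-11/2))² = (-2/11*(-143/3))² = (26/3)² = 676/9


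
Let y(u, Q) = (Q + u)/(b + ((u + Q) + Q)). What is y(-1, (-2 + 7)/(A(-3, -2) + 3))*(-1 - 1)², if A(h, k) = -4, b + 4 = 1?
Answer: 12/7 ≈ 1.7143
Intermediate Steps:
b = -3 (b = -4 + 1 = -3)
y(u, Q) = (Q + u)/(-3 + u + 2*Q) (y(u, Q) = (Q + u)/(-3 + ((u + Q) + Q)) = (Q + u)/(-3 + ((Q + u) + Q)) = (Q + u)/(-3 + (u + 2*Q)) = (Q + u)/(-3 + u + 2*Q))
y(-1, (-2 + 7)/(A(-3, -2) + 3))*(-1 - 1)² = (((-2 + 7)/(-4 + 3) - 1)/(-3 - 1 + 2*((-2 + 7)/(-4 + 3))))*(-1 - 1)² = ((5/(-1) - 1)/(-3 - 1 + 2*(5/(-1))))*(-2)² = ((5*(-1) - 1)/(-3 - 1 + 2*(5*(-1))))*4 = ((-5 - 1)/(-3 - 1 + 2*(-5)))*4 = (-6/(-3 - 1 - 10))*4 = (-6/(-14))*4 = -1/14*(-6)*4 = (3/7)*4 = 12/7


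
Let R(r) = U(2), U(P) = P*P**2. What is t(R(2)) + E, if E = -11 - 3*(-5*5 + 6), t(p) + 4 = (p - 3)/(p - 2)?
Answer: 257/6 ≈ 42.833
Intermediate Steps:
U(P) = P**3
R(r) = 8 (R(r) = 2**3 = 8)
t(p) = -4 + (-3 + p)/(-2 + p) (t(p) = -4 + (p - 3)/(p - 2) = -4 + (-3 + p)/(-2 + p))
E = 46 (E = -11 - 3*(-25 + 6) = -11 - 3*(-19) = -11 + 57 = 46)
t(R(2)) + E = (5 - 3*8)/(-2 + 8) + 46 = (5 - 24)/6 + 46 = (1/6)*(-19) + 46 = -19/6 + 46 = 257/6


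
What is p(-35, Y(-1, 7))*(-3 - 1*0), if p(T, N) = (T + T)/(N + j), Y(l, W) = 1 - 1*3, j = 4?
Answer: 105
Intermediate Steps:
Y(l, W) = -2 (Y(l, W) = 1 - 3 = -2)
p(T, N) = 2*T/(4 + N) (p(T, N) = (T + T)/(N + 4) = (2*T)/(4 + N) = 2*T/(4 + N))
p(-35, Y(-1, 7))*(-3 - 1*0) = (2*(-35)/(4 - 2))*(-3 - 1*0) = (2*(-35)/2)*(-3 + 0) = (2*(-35)*(1/2))*(-3) = -35*(-3) = 105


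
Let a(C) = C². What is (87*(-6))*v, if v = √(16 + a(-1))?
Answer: -522*√17 ≈ -2152.3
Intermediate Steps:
v = √17 (v = √(16 + (-1)²) = √(16 + 1) = √17 ≈ 4.1231)
(87*(-6))*v = (87*(-6))*√17 = -522*√17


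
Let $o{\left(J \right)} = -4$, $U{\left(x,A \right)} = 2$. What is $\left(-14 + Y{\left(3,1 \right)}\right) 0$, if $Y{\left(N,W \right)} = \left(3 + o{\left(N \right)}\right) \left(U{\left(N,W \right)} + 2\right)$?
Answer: $0$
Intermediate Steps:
$Y{\left(N,W \right)} = -4$ ($Y{\left(N,W \right)} = \left(3 - 4\right) \left(2 + 2\right) = \left(-1\right) 4 = -4$)
$\left(-14 + Y{\left(3,1 \right)}\right) 0 = \left(-14 - 4\right) 0 = \left(-18\right) 0 = 0$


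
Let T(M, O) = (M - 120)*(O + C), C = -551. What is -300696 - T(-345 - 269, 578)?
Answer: -280878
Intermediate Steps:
T(M, O) = (-551 + O)*(-120 + M) (T(M, O) = (M - 120)*(O - 551) = (-120 + M)*(-551 + O) = (-551 + O)*(-120 + M))
-300696 - T(-345 - 269, 578) = -300696 - (66120 - 551*(-345 - 269) - 120*578 + (-345 - 269)*578) = -300696 - (66120 - 551*(-614) - 69360 - 614*578) = -300696 - (66120 + 338314 - 69360 - 354892) = -300696 - 1*(-19818) = -300696 + 19818 = -280878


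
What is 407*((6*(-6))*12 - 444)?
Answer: -356532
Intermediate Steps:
407*((6*(-6))*12 - 444) = 407*(-36*12 - 444) = 407*(-432 - 444) = 407*(-876) = -356532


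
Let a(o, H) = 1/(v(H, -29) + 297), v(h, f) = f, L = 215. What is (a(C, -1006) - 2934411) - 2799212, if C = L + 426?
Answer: -1536610963/268 ≈ -5.7336e+6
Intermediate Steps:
C = 641 (C = 215 + 426 = 641)
a(o, H) = 1/268 (a(o, H) = 1/(-29 + 297) = 1/268)
(a(C, -1006) - 2934411) - 2799212 = (1/268 - 2934411) - 2799212 = -786422147/268 - 2799212 = -1536610963/268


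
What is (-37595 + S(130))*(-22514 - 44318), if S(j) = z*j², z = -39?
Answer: 46561520240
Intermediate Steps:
S(j) = -39*j²
(-37595 + S(130))*(-22514 - 44318) = (-37595 - 39*130²)*(-22514 - 44318) = (-37595 - 39*16900)*(-66832) = (-37595 - 659100)*(-66832) = -696695*(-66832) = 46561520240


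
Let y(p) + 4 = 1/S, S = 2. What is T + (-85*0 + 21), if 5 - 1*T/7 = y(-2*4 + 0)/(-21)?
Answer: 329/6 ≈ 54.833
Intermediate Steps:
y(p) = -7/2 (y(p) = -4 + 1/2 = -4 + ½ = -7/2)
T = 203/6 (T = 35 - (-49)/(2*(-21)) = 35 - (-49)*(-1)/(2*21) = 35 - 7*⅙ = 35 - 7/6 = 203/6 ≈ 33.833)
T + (-85*0 + 21) = 203/6 + (-85*0 + 21) = 203/6 + (0 + 21) = 203/6 + 21 = 329/6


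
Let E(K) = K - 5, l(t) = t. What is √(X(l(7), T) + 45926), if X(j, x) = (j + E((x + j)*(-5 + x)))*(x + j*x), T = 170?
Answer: √39767446 ≈ 6306.1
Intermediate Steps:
E(K) = -5 + K
X(j, x) = (x + j*x)*(-5 + j + (-5 + x)*(j + x)) (X(j, x) = (j + (-5 + (x + j)*(-5 + x)))*(x + j*x) = (j + (-5 + (j + x)*(-5 + x)))*(x + j*x) = (j + (-5 + (-5 + x)*(j + x)))*(x + j*x) = (-5 + j + (-5 + x)*(j + x))*(x + j*x) = (x + j*x)*(-5 + j + (-5 + x)*(j + x)))
√(X(l(7), T) + 45926) = √(170*(-5 + 170² - 9*7 - 5*170 - 4*7² + 7*170² + 170*7² - 4*7*170) + 45926) = √(170*(-5 + 28900 - 63 - 850 - 4*49 + 7*28900 + 170*49 - 4760) + 45926) = √(170*(-5 + 28900 - 63 - 850 - 196 + 202300 + 8330 - 4760) + 45926) = √(170*233656 + 45926) = √(39721520 + 45926) = √39767446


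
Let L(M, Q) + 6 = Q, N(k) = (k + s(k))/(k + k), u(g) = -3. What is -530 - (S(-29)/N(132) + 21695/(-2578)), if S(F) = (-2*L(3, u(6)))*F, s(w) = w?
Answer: 1071/2578 ≈ 0.41544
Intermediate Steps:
N(k) = 1 (N(k) = (k + k)/(k + k) = (2*k)/((2*k)) = (2*k)*(1/(2*k)) = 1)
L(M, Q) = -6 + Q
S(F) = 18*F (S(F) = (-2*(-6 - 3))*F = (-2*(-9))*F = 18*F)
-530 - (S(-29)/N(132) + 21695/(-2578)) = -530 - ((18*(-29))/1 + 21695/(-2578)) = -530 - (-522*1 + 21695*(-1/2578)) = -530 - (-522 - 21695/2578) = -530 - 1*(-1367411/2578) = -530 + 1367411/2578 = 1071/2578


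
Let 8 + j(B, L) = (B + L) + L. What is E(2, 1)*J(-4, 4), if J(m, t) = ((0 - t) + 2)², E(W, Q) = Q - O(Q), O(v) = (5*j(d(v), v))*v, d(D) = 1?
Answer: 104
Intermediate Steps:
j(B, L) = -8 + B + 2*L (j(B, L) = -8 + ((B + L) + L) = -8 + (B + 2*L) = -8 + B + 2*L)
O(v) = v*(-35 + 10*v) (O(v) = (5*(-8 + 1 + 2*v))*v = (5*(-7 + 2*v))*v = (-35 + 10*v)*v = v*(-35 + 10*v))
E(W, Q) = Q - 5*Q*(-7 + 2*Q)
J(m, t) = (2 - t)² (J(m, t) = (-t + 2)² = (2 - t)²)
E(2, 1)*J(-4, 4) = (2*1*(18 - 5*1))*(-2 + 4)² = (2*1*(18 - 5))*2² = (2*1*13)*4 = 26*4 = 104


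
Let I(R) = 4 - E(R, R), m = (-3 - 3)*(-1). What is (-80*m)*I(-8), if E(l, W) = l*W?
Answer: 28800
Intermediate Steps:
E(l, W) = W*l
m = 6 (m = -6*(-1) = 6)
I(R) = 4 - R² (I(R) = 4 - R*R = 4 - R²)
(-80*m)*I(-8) = (-80*6)*(4 - 1*(-8)²) = -480*(4 - 1*64) = -480*(4 - 64) = -480*(-60) = 28800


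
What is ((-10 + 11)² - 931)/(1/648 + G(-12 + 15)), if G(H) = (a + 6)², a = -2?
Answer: -602640/10369 ≈ -58.119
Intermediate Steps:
G(H) = 16 (G(H) = (-2 + 6)² = 4² = 16)
((-10 + 11)² - 931)/(1/648 + G(-12 + 15)) = ((-10 + 11)² - 931)/(1/648 + 16) = (1² - 931)/(1/648 + 16) = (1 - 931)/(10369/648) = -930*648/10369 = -602640/10369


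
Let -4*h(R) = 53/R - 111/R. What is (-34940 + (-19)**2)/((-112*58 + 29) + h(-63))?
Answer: 4356954/814871 ≈ 5.3468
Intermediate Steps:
h(R) = 29/(2*R) (h(R) = -(53/R - 111/R)/4 = -(-29)/(2*R) = 29/(2*R))
(-34940 + (-19)**2)/((-112*58 + 29) + h(-63)) = (-34940 + (-19)**2)/((-112*58 + 29) + (29/2)/(-63)) = (-34940 + 361)/((-6496 + 29) + (29/2)*(-1/63)) = -34579/(-6467 - 29/126) = -34579/(-814871/126) = -34579*(-126/814871) = 4356954/814871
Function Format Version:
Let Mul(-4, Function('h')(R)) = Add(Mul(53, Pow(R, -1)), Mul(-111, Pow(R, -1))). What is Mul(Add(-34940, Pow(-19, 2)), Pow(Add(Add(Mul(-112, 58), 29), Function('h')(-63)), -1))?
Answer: Rational(4356954, 814871) ≈ 5.3468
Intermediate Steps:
Function('h')(R) = Mul(Rational(29, 2), Pow(R, -1)) (Function('h')(R) = Mul(Rational(-1, 4), Add(Mul(53, Pow(R, -1)), Mul(-111, Pow(R, -1)))) = Mul(Rational(-1, 4), Mul(-58, Pow(R, -1))) = Mul(Rational(29, 2), Pow(R, -1)))
Mul(Add(-34940, Pow(-19, 2)), Pow(Add(Add(Mul(-112, 58), 29), Function('h')(-63)), -1)) = Mul(Add(-34940, Pow(-19, 2)), Pow(Add(Add(Mul(-112, 58), 29), Mul(Rational(29, 2), Pow(-63, -1))), -1)) = Mul(Add(-34940, 361), Pow(Add(Add(-6496, 29), Mul(Rational(29, 2), Rational(-1, 63))), -1)) = Mul(-34579, Pow(Add(-6467, Rational(-29, 126)), -1)) = Mul(-34579, Pow(Rational(-814871, 126), -1)) = Mul(-34579, Rational(-126, 814871)) = Rational(4356954, 814871)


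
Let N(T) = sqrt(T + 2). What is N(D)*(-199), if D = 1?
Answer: -199*sqrt(3) ≈ -344.68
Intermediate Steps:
N(T) = sqrt(2 + T)
N(D)*(-199) = sqrt(2 + 1)*(-199) = sqrt(3)*(-199) = -199*sqrt(3)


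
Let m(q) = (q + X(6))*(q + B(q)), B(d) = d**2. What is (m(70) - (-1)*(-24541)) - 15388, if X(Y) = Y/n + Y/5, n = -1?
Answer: 284115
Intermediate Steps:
X(Y) = -4*Y/5 (X(Y) = Y/(-1) + Y/5 = Y*(-1) + Y*(1/5) = -Y + Y/5 = -4*Y/5)
m(q) = (-24/5 + q)*(q + q**2) (m(q) = (q - 4/5*6)*(q + q**2) = (q - 24/5)*(q + q**2) = (-24/5 + q)*(q + q**2))
(m(70) - (-1)*(-24541)) - 15388 = ((1/5)*70*(-24 - 19*70 + 5*70**2) - (-1)*(-24541)) - 15388 = ((1/5)*70*(-24 - 1330 + 5*4900) - 1*24541) - 15388 = ((1/5)*70*(-24 - 1330 + 24500) - 24541) - 15388 = ((1/5)*70*23146 - 24541) - 15388 = (324044 - 24541) - 15388 = 299503 - 15388 = 284115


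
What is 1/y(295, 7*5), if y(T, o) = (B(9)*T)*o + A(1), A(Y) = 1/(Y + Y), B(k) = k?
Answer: 2/185851 ≈ 1.0761e-5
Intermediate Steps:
A(Y) = 1/(2*Y)
y(T, o) = ½ + 9*T*o (y(T, o) = (9*T)*o + (½)/1 = 9*T*o + (½)*1 = 9*T*o + ½ = ½ + 9*T*o)
1/y(295, 7*5) = 1/(½ + 9*295*(7*5)) = 1/(½ + 9*295*35) = 1/(½ + 92925) = 1/(185851/2) = 2/185851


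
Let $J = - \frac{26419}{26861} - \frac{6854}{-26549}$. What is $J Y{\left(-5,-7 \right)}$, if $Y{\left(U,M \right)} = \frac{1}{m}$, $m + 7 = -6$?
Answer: $\frac{39791749}{713132689} \approx 0.055799$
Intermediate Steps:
$m = -13$ ($m = -7 - 6 = -13$)
$Y{\left(U,M \right)} = - \frac{1}{13}$ ($Y{\left(U,M \right)} = \frac{1}{-13} = - \frac{1}{13}$)
$J = - \frac{517292737}{713132689}$ ($J = \left(-26419\right) \frac{1}{26861} - - \frac{6854}{26549} = - \frac{26419}{26861} + \frac{6854}{26549} = - \frac{517292737}{713132689} \approx -0.72538$)
$J Y{\left(-5,-7 \right)} = \left(- \frac{517292737}{713132689}\right) \left(- \frac{1}{13}\right) = \frac{39791749}{713132689}$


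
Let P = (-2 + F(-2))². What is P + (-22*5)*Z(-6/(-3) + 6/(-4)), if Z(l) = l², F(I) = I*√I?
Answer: -63/2 + 8*I*√2 ≈ -31.5 + 11.314*I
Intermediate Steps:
F(I) = I^(3/2)
P = (-2 - 2*I*√2)² (P = (-2 + (-2)^(3/2))² = (-2 - 2*I*√2)² ≈ -4.0 + 11.314*I)
P + (-22*5)*Z(-6/(-3) + 6/(-4)) = (-4 + 8*I*√2) + (-22*5)*(-6/(-3) + 6/(-4))² = (-4 + 8*I*√2) - 110*(-6*(-⅓) + 6*(-¼))² = (-4 + 8*I*√2) - 110*(2 - 3/2)² = (-4 + 8*I*√2) - 110*(½)² = (-4 + 8*I*√2) - 110*¼ = (-4 + 8*I*√2) - 55/2 = -63/2 + 8*I*√2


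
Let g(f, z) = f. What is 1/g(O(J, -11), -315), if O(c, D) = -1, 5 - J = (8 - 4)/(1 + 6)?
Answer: -1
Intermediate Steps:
J = 31/7 (J = 5 - (8 - 4)/(1 + 6) = 5 - 4/7 = 31/7 ≈ 4.4286)
1/g(O(J, -11), -315) = 1/(-1) = -1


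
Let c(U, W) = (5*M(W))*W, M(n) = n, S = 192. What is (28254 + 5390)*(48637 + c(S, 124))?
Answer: 4222893948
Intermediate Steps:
c(U, W) = 5*W² (c(U, W) = (5*W)*W = 5*W²)
(28254 + 5390)*(48637 + c(S, 124)) = (28254 + 5390)*(48637 + 5*124²) = 33644*(48637 + 5*15376) = 33644*(48637 + 76880) = 33644*125517 = 4222893948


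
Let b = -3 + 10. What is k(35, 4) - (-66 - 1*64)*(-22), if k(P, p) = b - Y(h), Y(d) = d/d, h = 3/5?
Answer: -2854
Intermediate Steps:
h = ⅗ (h = 3*(⅕) = ⅗ ≈ 0.60000)
Y(d) = 1
b = 7
k(P, p) = 6 (k(P, p) = 7 - 1*1 = 7 - 1 = 6)
k(35, 4) - (-66 - 1*64)*(-22) = 6 - (-66 - 1*64)*(-22) = 6 - (-66 - 64)*(-22) = 6 - (-130)*(-22) = 6 - 1*2860 = 6 - 2860 = -2854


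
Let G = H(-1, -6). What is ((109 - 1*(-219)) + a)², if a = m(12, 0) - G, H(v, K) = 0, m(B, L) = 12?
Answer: 115600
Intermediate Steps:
G = 0
a = 12 (a = 12 - 1*0 = 12 + 0 = 12)
((109 - 1*(-219)) + a)² = ((109 - 1*(-219)) + 12)² = ((109 + 219) + 12)² = (328 + 12)² = 340² = 115600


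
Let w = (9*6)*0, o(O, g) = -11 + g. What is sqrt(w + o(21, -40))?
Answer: I*sqrt(51) ≈ 7.1414*I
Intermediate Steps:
w = 0 (w = 54*0 = 0)
sqrt(w + o(21, -40)) = sqrt(0 + (-11 - 40)) = sqrt(0 - 51) = sqrt(-51) = I*sqrt(51)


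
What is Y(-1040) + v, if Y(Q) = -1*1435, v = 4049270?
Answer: 4047835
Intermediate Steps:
Y(Q) = -1435
Y(-1040) + v = -1435 + 4049270 = 4047835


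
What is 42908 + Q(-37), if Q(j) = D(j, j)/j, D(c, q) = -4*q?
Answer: 42904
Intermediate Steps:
Q(j) = -4 (Q(j) = (-4*j)/j = -4)
42908 + Q(-37) = 42908 - 4 = 42904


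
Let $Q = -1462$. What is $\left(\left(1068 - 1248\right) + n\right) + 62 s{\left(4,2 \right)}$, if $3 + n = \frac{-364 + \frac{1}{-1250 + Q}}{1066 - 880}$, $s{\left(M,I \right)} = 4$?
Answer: $\frac{31800911}{504432} \approx 63.043$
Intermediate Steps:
$n = - \frac{2500465}{504432}$ ($n = -3 + \frac{-364 + \frac{1}{-1250 - 1462}}{1066 - 880} = -3 + \frac{-364 + \frac{1}{-2712}}{1066 - 880} = -3 + \frac{-364 - \frac{1}{2712}}{186} = -3 - \frac{987169}{504432} = - \frac{2500465}{504432} \approx -4.957$)
$\left(\left(1068 - 1248\right) + n\right) + 62 s{\left(4,2 \right)} = \left(\left(1068 - 1248\right) - \frac{2500465}{504432}\right) + 62 \cdot 4 = \left(-180 - \frac{2500465}{504432}\right) + 248 = - \frac{93298225}{504432} + 248 = \frac{31800911}{504432}$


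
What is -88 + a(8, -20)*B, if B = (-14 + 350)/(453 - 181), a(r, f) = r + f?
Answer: -1748/17 ≈ -102.82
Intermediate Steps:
a(r, f) = f + r
B = 21/17 (B = 336/272 = 336*(1/272) = 21/17 ≈ 1.2353)
-88 + a(8, -20)*B = -88 + (-20 + 8)*(21/17) = -88 - 12*21/17 = -88 - 252/17 = -1748/17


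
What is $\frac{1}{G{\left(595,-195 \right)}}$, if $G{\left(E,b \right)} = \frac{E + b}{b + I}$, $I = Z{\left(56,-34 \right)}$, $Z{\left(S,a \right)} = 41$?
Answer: $- \frac{77}{200} \approx -0.385$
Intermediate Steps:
$I = 41$
$G{\left(E,b \right)} = \frac{E + b}{41 + b}$ ($G{\left(E,b \right)} = \frac{E + b}{b + 41} = \frac{E + b}{41 + b}$)
$\frac{1}{G{\left(595,-195 \right)}} = \frac{1}{\frac{1}{41 - 195} \left(595 - 195\right)} = \frac{1}{\frac{1}{-154} \cdot 400} = \frac{1}{\left(- \frac{1}{154}\right) 400} = \frac{1}{- \frac{200}{77}} = - \frac{77}{200}$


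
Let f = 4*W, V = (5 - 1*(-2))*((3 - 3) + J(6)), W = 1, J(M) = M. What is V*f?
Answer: 168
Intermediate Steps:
V = 42 (V = (5 - 1*(-2))*((3 - 3) + 6) = (5 + 2)*(0 + 6) = 7*6 = 42)
f = 4 (f = 4*1 = 4)
V*f = 42*4 = 168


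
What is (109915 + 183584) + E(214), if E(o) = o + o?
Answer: 293927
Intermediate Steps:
E(o) = 2*o
(109915 + 183584) + E(214) = (109915 + 183584) + 2*214 = 293499 + 428 = 293927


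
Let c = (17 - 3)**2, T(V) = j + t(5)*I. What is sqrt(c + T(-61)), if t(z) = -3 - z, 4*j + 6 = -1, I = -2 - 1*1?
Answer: 3*sqrt(97)/2 ≈ 14.773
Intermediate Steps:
I = -3 (I = -2 - 1 = -3)
j = -7/4 (j = -3/2 + (1/4)*(-1) = -3/2 - 1/4 = -7/4 ≈ -1.7500)
T(V) = 89/4 (T(V) = -7/4 + (-3 - 1*5)*(-3) = -7/4 + (-3 - 5)*(-3) = -7/4 - 8*(-3) = -7/4 + 24 = 89/4)
c = 196 (c = 14**2 = 196)
sqrt(c + T(-61)) = sqrt(196 + 89/4) = sqrt(873/4) = 3*sqrt(97)/2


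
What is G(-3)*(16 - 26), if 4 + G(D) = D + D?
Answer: 100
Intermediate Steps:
G(D) = -4 + 2*D (G(D) = -4 + (D + D) = -4 + 2*D)
G(-3)*(16 - 26) = (-4 + 2*(-3))*(16 - 26) = (-4 - 6)*(-10) = -10*(-10) = 100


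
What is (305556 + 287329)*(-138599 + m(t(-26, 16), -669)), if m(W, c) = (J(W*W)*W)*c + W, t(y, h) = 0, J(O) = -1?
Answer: -82173268115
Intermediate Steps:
m(W, c) = W - W*c (m(W, c) = (-W)*c + W = -W*c + W = W - W*c)
(305556 + 287329)*(-138599 + m(t(-26, 16), -669)) = (305556 + 287329)*(-138599 + 0*(1 - 1*(-669))) = 592885*(-138599 + 0*(1 + 669)) = 592885*(-138599 + 0*670) = 592885*(-138599 + 0) = 592885*(-138599) = -82173268115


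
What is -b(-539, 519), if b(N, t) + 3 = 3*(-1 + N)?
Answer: 1623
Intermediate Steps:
b(N, t) = -6 + 3*N (b(N, t) = -3 + 3*(-1 + N) = -3 + (-3 + 3*N) = -6 + 3*N)
-b(-539, 519) = -(-6 + 3*(-539)) = -(-6 - 1617) = -1*(-1623) = 1623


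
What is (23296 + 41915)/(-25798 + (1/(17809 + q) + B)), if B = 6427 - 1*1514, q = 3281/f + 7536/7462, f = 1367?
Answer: -1974767874650320/632455060514441 ≈ -3.1224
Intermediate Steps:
q = 17392267/5100277 (q = 3281/1367 + 7536/7462 = 3281*(1/1367) + 7536*(1/7462) = 3281/1367 + 3768/3731 = 17392267/5100277 ≈ 3.4101)
B = 4913 (B = 6427 - 1514 = 4913)
(23296 + 41915)/(-25798 + (1/(17809 + q) + B)) = (23296 + 41915)/(-25798 + (1/(17809 + 17392267/5100277) + 4913)) = 65211/(-25798 + (1/(90848225360/5100277) + 4913)) = 65211/(-25798 + (5100277/90848225360 + 4913)) = 65211/(-25798 + 446337336293957/90848225360) = 65211/(-1897365181543323/90848225360) = 65211*(-90848225360/1897365181543323) = -1974767874650320/632455060514441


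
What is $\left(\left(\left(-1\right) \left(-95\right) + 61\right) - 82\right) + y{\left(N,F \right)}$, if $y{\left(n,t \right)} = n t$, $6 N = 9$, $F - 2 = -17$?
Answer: $\frac{103}{2} \approx 51.5$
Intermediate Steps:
$F = -15$ ($F = 2 - 17 = -15$)
$N = \frac{3}{2}$ ($N = \frac{1}{6} \cdot 9 = \frac{3}{2} \approx 1.5$)
$\left(\left(\left(-1\right) \left(-95\right) + 61\right) - 82\right) + y{\left(N,F \right)} = \left(\left(\left(-1\right) \left(-95\right) + 61\right) - 82\right) + \frac{3}{2} \left(-15\right) = \left(\left(95 + 61\right) - 82\right) - \frac{45}{2} = \left(156 - 82\right) - \frac{45}{2} = 74 - \frac{45}{2} = \frac{103}{2}$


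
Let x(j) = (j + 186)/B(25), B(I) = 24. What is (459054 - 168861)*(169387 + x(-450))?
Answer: 49151729568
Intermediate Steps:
x(j) = 31/4 + j/24 (x(j) = (j + 186)/24 = (186 + j)*(1/24) = 31/4 + j/24)
(459054 - 168861)*(169387 + x(-450)) = (459054 - 168861)*(169387 + (31/4 + (1/24)*(-450))) = 290193*(169387 + (31/4 - 75/4)) = 290193*(169387 - 11) = 290193*169376 = 49151729568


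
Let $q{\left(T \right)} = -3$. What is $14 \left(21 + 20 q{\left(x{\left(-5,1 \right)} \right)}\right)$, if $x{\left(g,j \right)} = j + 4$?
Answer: $-546$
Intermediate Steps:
$x{\left(g,j \right)} = 4 + j$
$14 \left(21 + 20 q{\left(x{\left(-5,1 \right)} \right)}\right) = 14 \left(21 + 20 \left(-3\right)\right) = 14 \left(21 - 60\right) = 14 \left(-39\right) = -546$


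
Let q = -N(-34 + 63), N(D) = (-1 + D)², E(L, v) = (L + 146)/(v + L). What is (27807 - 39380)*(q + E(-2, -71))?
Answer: 664012448/73 ≈ 9.0961e+6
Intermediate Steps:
E(L, v) = (146 + L)/(L + v)
q = -784 (q = -(-1 + (-34 + 63))² = -(-1 + 29)² = -1*28² = -1*784 = -784)
(27807 - 39380)*(q + E(-2, -71)) = (27807 - 39380)*(-784 + (146 - 2)/(-2 - 71)) = -11573*(-784 + 144/(-73)) = -11573*(-784 - 1/73*144) = -11573*(-784 - 144/73) = -11573*(-57376/73) = 664012448/73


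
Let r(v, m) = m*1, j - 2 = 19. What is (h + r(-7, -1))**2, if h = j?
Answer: 400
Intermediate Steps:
j = 21 (j = 2 + 19 = 21)
h = 21
r(v, m) = m
(h + r(-7, -1))**2 = (21 - 1)**2 = 20**2 = 400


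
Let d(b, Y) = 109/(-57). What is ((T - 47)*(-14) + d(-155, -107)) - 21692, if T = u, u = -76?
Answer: -1138399/57 ≈ -19972.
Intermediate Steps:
T = -76
d(b, Y) = -109/57 (d(b, Y) = 109*(-1/57) = -109/57)
((T - 47)*(-14) + d(-155, -107)) - 21692 = ((-76 - 47)*(-14) - 109/57) - 21692 = (-123*(-14) - 109/57) - 21692 = (1722 - 109/57) - 21692 = 98045/57 - 21692 = -1138399/57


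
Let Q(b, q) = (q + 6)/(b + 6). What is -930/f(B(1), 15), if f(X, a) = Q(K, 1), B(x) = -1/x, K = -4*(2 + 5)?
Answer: 20460/7 ≈ 2922.9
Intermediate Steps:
K = -28 (K = -4*7 = -28)
Q(b, q) = (6 + q)/(6 + b)
f(X, a) = -7/22 (f(X, a) = (6 + 1)/(6 - 28) = 7/(-22) = -1/22*7 = -7/22)
-930/f(B(1), 15) = -930/(-7/22) = -930*(-22/7) = 20460/7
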